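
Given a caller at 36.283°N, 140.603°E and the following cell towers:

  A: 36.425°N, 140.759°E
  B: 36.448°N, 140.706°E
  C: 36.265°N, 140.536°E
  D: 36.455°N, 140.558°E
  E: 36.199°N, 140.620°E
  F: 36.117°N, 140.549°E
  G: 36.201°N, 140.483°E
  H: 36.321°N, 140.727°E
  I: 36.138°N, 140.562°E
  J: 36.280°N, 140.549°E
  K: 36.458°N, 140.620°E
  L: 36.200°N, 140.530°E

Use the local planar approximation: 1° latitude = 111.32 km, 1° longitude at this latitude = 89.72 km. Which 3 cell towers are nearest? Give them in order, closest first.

Distances from 36.283°N, 140.603°E:
A: √((0.142·111.32)² + (0.156·89.72)²) = √(249.87516 + 195.89697) = 21.113 km
B: √((0.165·111.32)² + (0.103·89.72)²) = √(337.37608 + 85.39904) = 20.561 km
C: √((-0.018·111.32)² + (-0.067·89.72)²) = √(4.01505 + 36.13501) = 6.336 km
D: √((0.172·111.32)² + (-0.045·89.72)²) = √(366.60914 + 16.30060) = 19.568 km
E: √((-0.084·111.32)² + (0.017·89.72)²) = √(87.43896 + 2.32636) = 9.474 km
F: √((-0.166·111.32)² + (-0.054·89.72)²) = √(341.47788 + 23.47286) = 19.104 km
G: √((-0.082·111.32)² + (-0.120·89.72)²) = √(83.32477 + 115.91537) = 14.115 km
H: √((0.038·111.32)² + (0.124·89.72)²) = √(17.89425 + 123.77186) = 11.902 km
I: √((-0.145·111.32)² + (-0.041·89.72)²) = √(260.54479 + 13.53151) = 16.555 km
J: √((-0.003·111.32)² + (-0.054·89.72)²) = √(0.11153 + 23.47286) = 4.856 km
K: √((0.175·111.32)² + (0.017·89.72)²) = √(379.50936 + 2.32636) = 19.541 km
L: √((-0.083·111.32)² + (-0.073·89.72)²) = √(85.36947 + 42.89674) = 11.325 km
Sorted: J (4.856 km) < C (6.336 km) < E (9.474 km) < L (11.325 km) < H (11.902 km) < …

J, C, E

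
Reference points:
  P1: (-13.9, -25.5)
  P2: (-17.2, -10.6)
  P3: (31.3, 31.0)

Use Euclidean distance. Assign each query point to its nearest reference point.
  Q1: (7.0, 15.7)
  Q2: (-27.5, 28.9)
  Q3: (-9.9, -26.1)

Q1→P3; Q2→P2; Q3→P1

Q1 at (7.0, 15.7):
  P1: 46.2
  P2: 35.7
  P3: 28.7
  → nearest: P3 (28.7)
Q2 at (-27.5, 28.9):
  P1: 56.1
  P2: 40.8
  P3: 58.8
  → nearest: P2 (40.8)
Q3 at (-9.9, -26.1):
  P1: 4.0
  P2: 17.1
  P3: 70.4
  → nearest: P1 (4.0)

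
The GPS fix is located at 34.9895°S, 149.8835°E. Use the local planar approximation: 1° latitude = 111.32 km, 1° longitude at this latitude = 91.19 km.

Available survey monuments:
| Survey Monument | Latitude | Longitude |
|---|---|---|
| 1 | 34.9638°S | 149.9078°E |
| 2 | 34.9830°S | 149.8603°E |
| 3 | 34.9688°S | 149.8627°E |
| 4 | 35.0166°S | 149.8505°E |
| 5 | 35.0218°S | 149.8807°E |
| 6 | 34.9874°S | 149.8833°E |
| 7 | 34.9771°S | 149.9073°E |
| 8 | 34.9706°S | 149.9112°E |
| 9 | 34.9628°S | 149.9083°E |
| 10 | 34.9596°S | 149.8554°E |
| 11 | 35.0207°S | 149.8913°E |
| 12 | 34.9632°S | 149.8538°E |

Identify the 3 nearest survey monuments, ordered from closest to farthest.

6, 2, 7

Distances from 34.9895°S, 149.8835°E:
1: √((0.0257·111.32)² + (0.0243·91.19)²) = √(8.184886 + 4.910288) = 3.6187 km
2: √((0.0065·111.32)² + (-0.0232·91.19)²) = √(0.523568 + 4.475797) = 2.2359 km
3: √((0.0207·111.32)² + (-0.0208·91.19)²) = √(5.309909 + 3.597668) = 2.9846 km
4: √((-0.0271·111.32)² + (-0.0330·91.19)²) = √(9.100913 + 9.055706) = 4.2611 km
5: √((-0.0323·111.32)² + (-0.0028·91.19)²) = √(12.928598 + 0.065194) = 3.6047 km
6: √((0.0021·111.32)² + (-0.0002·91.19)²) = √(0.054649 + 0.000333) = 0.2345 km
7: √((0.0124·111.32)² + (0.0238·91.19)²) = √(1.905416 + 4.710298) = 2.5721 km
8: √((0.0189·111.32)² + (0.0277·91.19)²) = √(4.426597 + 6.380489) = 3.2874 km
9: √((0.0267·111.32)² + (0.0248·91.19)²) = √(8.834234 + 5.114437) = 3.7348 km
10: √((0.0299·111.32)² + (-0.0281·91.19)²) = √(11.078699 + 6.566094) = 4.2006 km
11: √((-0.0312·111.32)² + (0.0078·91.19)²) = √(12.063007 + 0.505922) = 3.5453 km
12: √((0.0263·111.32)² + (-0.0297·91.19)²) = √(8.571521 + 7.335122) = 3.9883 km
Sorted: 6 (0.2345 km) < 2 (2.2359 km) < 7 (2.5721 km) < 3 (2.9846 km) < 8 (3.2874 km) < …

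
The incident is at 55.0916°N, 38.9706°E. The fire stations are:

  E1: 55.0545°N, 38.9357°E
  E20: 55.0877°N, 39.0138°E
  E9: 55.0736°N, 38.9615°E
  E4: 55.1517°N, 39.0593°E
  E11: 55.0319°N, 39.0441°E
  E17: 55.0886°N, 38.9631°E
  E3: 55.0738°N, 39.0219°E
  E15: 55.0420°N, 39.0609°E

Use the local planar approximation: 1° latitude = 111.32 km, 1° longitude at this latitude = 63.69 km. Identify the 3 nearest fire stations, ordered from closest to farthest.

E17, E9, E20

Distances from 55.0916°N, 38.9706°E:
E1: 4.6901 km
E20: 2.7854 km
E9: 2.0859 km
E4: 8.7564 km
E11: 8.1290 km
E17: 0.5828 km
E3: 3.8212 km
E15: 7.9726 km
Sorted: E17 (0.5828 km) < E9 (2.0859 km) < E20 (2.7854 km) < E3 (3.8212 km) < E1 (4.6901 km) < …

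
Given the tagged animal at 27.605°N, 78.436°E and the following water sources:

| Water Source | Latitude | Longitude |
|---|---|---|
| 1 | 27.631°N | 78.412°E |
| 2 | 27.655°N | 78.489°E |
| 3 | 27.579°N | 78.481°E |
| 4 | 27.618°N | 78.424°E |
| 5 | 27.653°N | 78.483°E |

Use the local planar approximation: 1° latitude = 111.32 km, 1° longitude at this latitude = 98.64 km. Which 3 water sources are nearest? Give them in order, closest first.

Distances from 27.605°N, 78.436°E:
1: 3.739 km
2: 7.636 km
3: 5.299 km
4: 1.870 km
5: 7.074 km
Sorted: 4 (1.870 km) < 1 (3.739 km) < 3 (5.299 km) < 5 (7.074 km) < 2 (7.636 km)

4, 1, 3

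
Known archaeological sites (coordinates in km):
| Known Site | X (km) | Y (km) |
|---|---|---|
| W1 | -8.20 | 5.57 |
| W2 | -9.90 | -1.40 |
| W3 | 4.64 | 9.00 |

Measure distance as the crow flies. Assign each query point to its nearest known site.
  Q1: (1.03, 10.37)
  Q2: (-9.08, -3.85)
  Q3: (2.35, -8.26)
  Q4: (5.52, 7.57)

Q1→W3; Q2→W2; Q3→W2; Q4→W3

Q1 at (1.03, 10.37):
  W1: 10.40 km
  W2: 16.06 km
  W3: 3.86 km
  → nearest: W3 (3.86 km)
Q2 at (-9.08, -3.85):
  W1: 9.46 km
  W2: 2.58 km
  W3: 18.80 km
  → nearest: W2 (2.58 km)
Q3 at (2.35, -8.26):
  W1: 17.39 km
  W2: 14.04 km
  W3: 17.41 km
  → nearest: W2 (14.04 km)
Q4 at (5.52, 7.57):
  W1: 13.87 km
  W2: 17.84 km
  W3: 1.68 km
  → nearest: W3 (1.68 km)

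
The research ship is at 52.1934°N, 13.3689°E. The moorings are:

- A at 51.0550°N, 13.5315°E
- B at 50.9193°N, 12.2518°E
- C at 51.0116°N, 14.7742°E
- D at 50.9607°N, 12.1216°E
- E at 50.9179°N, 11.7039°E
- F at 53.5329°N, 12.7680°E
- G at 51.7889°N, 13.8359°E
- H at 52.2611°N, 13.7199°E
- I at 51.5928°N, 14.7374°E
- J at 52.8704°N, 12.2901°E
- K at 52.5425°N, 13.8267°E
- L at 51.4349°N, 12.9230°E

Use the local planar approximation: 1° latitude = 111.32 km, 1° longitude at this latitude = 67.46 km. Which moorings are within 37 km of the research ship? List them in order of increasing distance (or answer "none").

Distances from 52.1934°N, 13.3689°E:
A: √((-1.1384·111.32)² + (0.1626·67.46)²) = √(16059.653451 + 120.318873) = 127.2005 km
B: √((-1.2741·111.32)² + (-1.1171·67.46)²) = √(20116.546560 + 5679.064188) = 160.6101 km
C: √((-1.1818·111.32)² + (1.4053·67.46)²) = √(17307.501049 + 8987.331607) = 162.1568 km
D: √((-1.2327·111.32)² + (-1.2473·67.46)²) = √(18830.471185 + 7080.020552) = 160.9674 km
E: √((-1.2755·111.32)² + (-1.6650·67.46)²) = √(20160.779569 + 12615.984577) = 181.0435 km
F: √((1.3395·111.32)² + (-0.6009·67.46)²) = √(22234.728521 + 1643.225182) = 154.5249 km
G: √((-0.4045·111.32)² + (0.4670·67.46)²) = √(2027.605438 + 992.490675) = 54.9554 km
H: √((0.0677·111.32)² + (0.3510·67.46)²) = √(56.796782 + 560.669468) = 24.8489 km
I: √((-0.6006·111.32)² + (1.3685·67.46)²) = √(4470.098068 + 8522.799607) = 113.9864 km
J: √((0.6770·111.32)² + (-1.0788·67.46)²) = √(5679.678234 + 5296.324052) = 104.7664 km
K: √((0.3491·111.32)² + (0.4578·67.46)²) = √(1510.240432 + 953.771301) = 49.6388 km
L: √((-0.7585·111.32)² + (-0.4459·67.46)²) = √(7129.475248 + 904.831306) = 89.6343 km
Threshold 37 km: H (24.8489 km) is within range.

H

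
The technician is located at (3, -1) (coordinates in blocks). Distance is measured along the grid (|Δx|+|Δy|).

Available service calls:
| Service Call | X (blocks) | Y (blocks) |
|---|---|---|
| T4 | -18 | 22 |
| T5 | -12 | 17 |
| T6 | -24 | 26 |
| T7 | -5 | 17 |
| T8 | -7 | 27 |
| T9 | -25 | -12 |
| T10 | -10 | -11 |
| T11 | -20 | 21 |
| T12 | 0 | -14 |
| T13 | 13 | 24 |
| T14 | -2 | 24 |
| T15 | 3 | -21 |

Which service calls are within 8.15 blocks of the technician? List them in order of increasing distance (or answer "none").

none

Distances from (3, -1):
T4: |-21| + |23| = 21 + 23 = 44 blocks
T5: |-15| + |18| = 15 + 18 = 33 blocks
T6: |-27| + |27| = 27 + 27 = 54 blocks
T7: |-8| + |18| = 8 + 18 = 26 blocks
T8: |-10| + |28| = 10 + 28 = 38 blocks
T9: |-28| + |-11| = 28 + 11 = 39 blocks
T10: |-13| + |-10| = 13 + 10 = 23 blocks
T11: |-23| + |22| = 23 + 22 = 45 blocks
T12: |-3| + |-13| = 3 + 13 = 16 blocks
T13: |10| + |25| = 10 + 25 = 35 blocks
T14: |-5| + |25| = 5 + 25 = 30 blocks
T15: |0| + |-20| = 0 + 20 = 20 blocks
Threshold 8.15 blocks: none within range.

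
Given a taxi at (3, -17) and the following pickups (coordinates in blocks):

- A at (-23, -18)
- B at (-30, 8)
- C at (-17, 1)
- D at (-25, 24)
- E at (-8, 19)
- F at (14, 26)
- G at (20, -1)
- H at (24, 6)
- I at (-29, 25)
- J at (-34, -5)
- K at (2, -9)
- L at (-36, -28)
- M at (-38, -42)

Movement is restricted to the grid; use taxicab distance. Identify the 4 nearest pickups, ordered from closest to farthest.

K, A, G, C

Distances from (3, -17):
A: |-26| + |-1| = 26 + 1 = 27 blocks
B: |-33| + |25| = 33 + 25 = 58 blocks
C: |-20| + |18| = 20 + 18 = 38 blocks
D: |-28| + |41| = 28 + 41 = 69 blocks
E: |-11| + |36| = 11 + 36 = 47 blocks
F: |11| + |43| = 11 + 43 = 54 blocks
G: |17| + |16| = 17 + 16 = 33 blocks
H: |21| + |23| = 21 + 23 = 44 blocks
I: |-32| + |42| = 32 + 42 = 74 blocks
J: |-37| + |12| = 37 + 12 = 49 blocks
K: |-1| + |8| = 1 + 8 = 9 blocks
L: |-39| + |-11| = 39 + 11 = 50 blocks
M: |-41| + |-25| = 41 + 25 = 66 blocks
Sorted: K (9 blocks) < A (27 blocks) < G (33 blocks) < C (38 blocks) < H (44 blocks) < E (47 blocks) < …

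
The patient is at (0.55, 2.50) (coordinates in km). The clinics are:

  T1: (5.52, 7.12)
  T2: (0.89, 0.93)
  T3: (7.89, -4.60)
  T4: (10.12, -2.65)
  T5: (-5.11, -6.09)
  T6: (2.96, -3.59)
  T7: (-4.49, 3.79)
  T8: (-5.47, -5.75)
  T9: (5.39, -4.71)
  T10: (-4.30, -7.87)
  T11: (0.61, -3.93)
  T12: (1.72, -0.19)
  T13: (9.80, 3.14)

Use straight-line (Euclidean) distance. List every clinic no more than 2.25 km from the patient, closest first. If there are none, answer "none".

T2

Distances from (0.55, 2.50):
T1: √((4.97)² + (4.62)²) = √(24.70090 + 21.34440) = 6.786 km
T2: √((0.34)² + (-1.57)²) = √(0.11560 + 2.46490) = 1.606 km
T3: √((7.34)² + (-7.10)²) = √(53.87560 + 50.41000) = 10.212 km
T4: √((9.57)² + (-5.15)²) = √(91.58490 + 26.52250) = 10.868 km
T5: √((-5.66)² + (-8.59)²) = √(32.03560 + 73.78810) = 10.287 km
T6: √((2.41)² + (-6.09)²) = √(5.80810 + 37.08810) = 6.550 km
T7: √((-5.04)² + (1.29)²) = √(25.40160 + 1.66410) = 5.202 km
T8: √((-6.02)² + (-8.25)²) = √(36.24040 + 68.06250) = 10.213 km
T9: √((4.84)² + (-7.21)²) = √(23.42560 + 51.98410) = 8.684 km
T10: √((-4.85)² + (-10.37)²) = √(23.52250 + 107.53690) = 11.448 km
T11: √((0.06)² + (-6.43)²) = √(0.00360 + 41.34490) = 6.430 km
T12: √((1.17)² + (-2.69)²) = √(1.36890 + 7.23610) = 2.933 km
T13: √((9.25)² + (0.64)²) = √(85.56250 + 0.40960) = 9.272 km
Threshold 2.25 km: T2 (1.606 km) is within range.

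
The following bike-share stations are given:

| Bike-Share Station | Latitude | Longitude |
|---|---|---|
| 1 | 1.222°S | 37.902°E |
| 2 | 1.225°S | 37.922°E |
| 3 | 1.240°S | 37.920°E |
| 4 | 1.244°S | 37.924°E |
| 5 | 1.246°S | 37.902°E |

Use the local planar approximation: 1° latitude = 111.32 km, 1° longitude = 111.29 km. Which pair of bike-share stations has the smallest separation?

Pairwise distances:
3–4: 0.630 km
2–3: 1.685 km
3–5: 2.112 km
2–4: 2.127 km
1–2: 2.251 km
4–5: 2.458 km
1–5: 2.672 km
1–3: 2.833 km
2–5: 3.228 km
1–4: 3.463 km
Closest pair: 3–4 at 0.630 km.

3 and 4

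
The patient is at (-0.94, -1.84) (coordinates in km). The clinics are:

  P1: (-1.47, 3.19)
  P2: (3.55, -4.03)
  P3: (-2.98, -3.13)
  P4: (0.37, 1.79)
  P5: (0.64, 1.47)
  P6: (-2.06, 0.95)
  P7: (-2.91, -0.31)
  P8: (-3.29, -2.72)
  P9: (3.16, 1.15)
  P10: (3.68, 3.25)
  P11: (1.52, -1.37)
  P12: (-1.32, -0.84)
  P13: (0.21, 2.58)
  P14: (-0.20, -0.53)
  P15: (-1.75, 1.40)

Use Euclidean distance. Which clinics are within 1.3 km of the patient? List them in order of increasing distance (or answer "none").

P12

Distances from (-0.94, -1.84):
P1: √((-0.53)² + (5.03)²) = √(0.2809 + 25.3009) = 5.06 km
P2: √((4.49)² + (-2.19)²) = √(20.1601 + 4.7961) = 5.00 km
P3: √((-2.04)² + (-1.29)²) = √(4.1616 + 1.6641) = 2.41 km
P4: √((1.31)² + (3.63)²) = √(1.7161 + 13.1769) = 3.86 km
P5: √((1.58)² + (3.31)²) = √(2.4964 + 10.9561) = 3.67 km
P6: √((-1.12)² + (2.79)²) = √(1.2544 + 7.7841) = 3.01 km
P7: √((-1.97)² + (1.53)²) = √(3.8809 + 2.3409) = 2.49 km
P8: √((-2.35)² + (-0.88)²) = √(5.5225 + 0.7744) = 2.51 km
P9: √((4.10)² + (2.99)²) = √(16.8100 + 8.9401) = 5.07 km
P10: √((4.62)² + (5.09)²) = √(21.3444 + 25.9081) = 6.87 km
P11: √((2.46)² + (0.47)²) = √(6.0516 + 0.2209) = 2.50 km
P12: √((-0.38)² + (1.00)²) = √(0.1444 + 1.0000) = 1.07 km
P13: √((1.15)² + (4.42)²) = √(1.3225 + 19.5364) = 4.57 km
P14: √((0.74)² + (1.31)²) = √(0.5476 + 1.7161) = 1.50 km
P15: √((-0.81)² + (3.24)²) = √(0.6561 + 10.4976) = 3.34 km
Threshold 1.3 km: P12 (1.07 km) is within range.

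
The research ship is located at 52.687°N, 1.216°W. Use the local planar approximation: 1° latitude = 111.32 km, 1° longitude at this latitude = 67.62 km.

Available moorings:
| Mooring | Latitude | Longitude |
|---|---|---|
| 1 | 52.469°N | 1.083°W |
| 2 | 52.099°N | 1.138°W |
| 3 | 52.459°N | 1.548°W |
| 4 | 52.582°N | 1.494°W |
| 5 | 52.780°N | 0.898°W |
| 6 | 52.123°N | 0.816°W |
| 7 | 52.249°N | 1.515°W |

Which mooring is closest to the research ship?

4

Distances from 52.687°N, 1.216°W:
1: 25.881 km
2: 65.668 km
3: 33.885 km
4: 22.136 km
5: 23.866 km
6: 68.363 km
7: 52.784 km
Minimum: 4 at 22.136 km.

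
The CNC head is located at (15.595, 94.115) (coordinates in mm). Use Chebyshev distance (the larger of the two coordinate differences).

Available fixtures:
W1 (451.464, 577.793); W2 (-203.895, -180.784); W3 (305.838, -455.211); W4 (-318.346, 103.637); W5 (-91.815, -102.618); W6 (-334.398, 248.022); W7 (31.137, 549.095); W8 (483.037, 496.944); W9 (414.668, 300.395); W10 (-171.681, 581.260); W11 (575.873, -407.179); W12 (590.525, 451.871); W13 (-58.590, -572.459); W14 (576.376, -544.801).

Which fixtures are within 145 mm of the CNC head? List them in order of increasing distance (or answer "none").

none

Distances from (15.595, 94.115):
W1: max(|435.869|, |483.678|) = 483.678 mm
W2: max(|-219.490|, |-274.899|) = 274.899 mm
W3: max(|290.243|, |-549.326|) = 549.326 mm
W4: max(|-333.941|, |9.522|) = 333.941 mm
W5: max(|-107.410|, |-196.733|) = 196.733 mm
W6: max(|-349.993|, |153.907|) = 349.993 mm
W7: max(|15.542|, |454.980|) = 454.980 mm
W8: max(|467.442|, |402.829|) = 467.442 mm
W9: max(|399.073|, |206.280|) = 399.073 mm
W10: max(|-187.276|, |487.145|) = 487.145 mm
W11: max(|560.278|, |-501.294|) = 560.278 mm
W12: max(|574.930|, |357.756|) = 574.930 mm
W13: max(|-74.185|, |-666.574|) = 666.574 mm
W14: max(|560.781|, |-638.916|) = 638.916 mm
Threshold 145 mm: none within range.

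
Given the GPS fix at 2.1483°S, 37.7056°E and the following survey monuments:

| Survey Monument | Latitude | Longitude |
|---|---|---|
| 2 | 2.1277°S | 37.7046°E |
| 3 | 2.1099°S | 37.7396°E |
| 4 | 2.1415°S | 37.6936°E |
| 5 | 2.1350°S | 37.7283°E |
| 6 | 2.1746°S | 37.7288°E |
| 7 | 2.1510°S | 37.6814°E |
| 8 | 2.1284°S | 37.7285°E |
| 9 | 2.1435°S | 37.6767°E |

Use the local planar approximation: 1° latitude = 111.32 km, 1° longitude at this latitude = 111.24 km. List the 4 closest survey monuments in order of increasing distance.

Distances from 2.1483°S, 37.7056°E:
2: 2.2959 km
3: 5.7077 km
4: 1.5346 km
5: 2.9272 km
6: 3.9028 km
7: 2.7087 km
8: 3.3759 km
9: 3.2589 km
Sorted: 4 (1.5346 km) < 2 (2.2959 km) < 7 (2.7087 km) < 5 (2.9272 km) < 9 (3.2589 km) < 8 (3.3759 km) < …

4, 2, 7, 5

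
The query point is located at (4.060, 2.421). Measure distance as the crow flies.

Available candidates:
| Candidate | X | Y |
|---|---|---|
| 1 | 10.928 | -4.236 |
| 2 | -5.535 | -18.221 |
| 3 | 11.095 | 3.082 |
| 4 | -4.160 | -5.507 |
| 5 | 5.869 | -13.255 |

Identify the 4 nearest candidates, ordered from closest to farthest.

Distances from (4.060, 2.421):
1: √((6.868)² + (-6.657)²) = √(47.16942 + 44.31565) = 9.565
2: √((-9.595)² + (-20.642)²) = √(92.06402 + 426.09216) = 22.763
3: √((7.035)² + (0.661)²) = √(49.49123 + 0.43692) = 7.066
4: √((-8.220)² + (-7.928)²) = √(67.56840 + 62.85318) = 11.420
5: √((1.809)² + (-15.676)²) = √(3.27248 + 245.73698) = 15.780
Sorted: 3 (7.066) < 1 (9.565) < 4 (11.420) < 5 (15.780) < 2 (22.763)

3, 1, 4, 5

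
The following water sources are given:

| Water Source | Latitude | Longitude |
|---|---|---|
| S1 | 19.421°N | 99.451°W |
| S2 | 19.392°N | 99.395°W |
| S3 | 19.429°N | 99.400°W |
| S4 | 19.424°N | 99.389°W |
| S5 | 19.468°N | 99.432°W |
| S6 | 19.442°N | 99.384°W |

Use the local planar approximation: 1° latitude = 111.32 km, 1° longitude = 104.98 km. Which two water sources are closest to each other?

S3 and S4

Pairwise distances:
S1–S2: √((-0.029·111.32)² + (0.056·104.98)²) = √(10.42179 + 34.56123) = 6.707 km
S1–S3: √((0.008·111.32)² + (0.051·104.98)²) = √(0.79310 + 28.66510) = 5.428 km
S1–S4: √((0.003·111.32)² + (0.062·104.98)²) = √(0.11153 + 42.36396) = 6.517 km
S1–S5: √((0.047·111.32)² + (0.019·104.98)²) = √(27.37424 + 3.97851) = 5.599 km
S1–S6: √((0.021·111.32)² + (0.067·104.98)²) = √(5.46493 + 49.47237) = 7.412 km
S2–S3: √((0.037·111.32)² + (-0.005·104.98)²) = √(16.96484 + 0.27552) = 4.152 km
S2–S4: √((0.032·111.32)² + (0.006·104.98)²) = √(12.68955 + 0.39675) = 3.617 km
S2–S5: √((0.076·111.32)² + (-0.037·104.98)²) = √(71.57701 + 15.08748) = 9.309 km
S2–S6: √((0.050·111.32)² + (0.011·104.98)²) = √(30.98036 + 1.33352) = 5.685 km
S3–S4: √((-0.005·111.32)² + (0.011·104.98)²) = √(0.30980 + 1.33352) = 1.282 km
S3–S5: √((0.039·111.32)² + (-0.032·104.98)²) = √(18.84845 + 11.28530) = 5.489 km
S3–S6: √((0.013·111.32)² + (0.016·104.98)²) = √(2.09427 + 2.82132) = 2.217 km
S4–S5: √((0.044·111.32)² + (-0.043·104.98)²) = √(23.99119 + 20.37746) = 6.661 km
S4–S6: √((0.018·111.32)² + (0.005·104.98)²) = √(4.01505 + 0.27552) = 2.071 km
S5–S6: √((-0.026·111.32)² + (0.048·104.98)²) = √(8.37709 + 25.39192) = 5.811 km
Closest pair: S3–S4 at 1.282 km.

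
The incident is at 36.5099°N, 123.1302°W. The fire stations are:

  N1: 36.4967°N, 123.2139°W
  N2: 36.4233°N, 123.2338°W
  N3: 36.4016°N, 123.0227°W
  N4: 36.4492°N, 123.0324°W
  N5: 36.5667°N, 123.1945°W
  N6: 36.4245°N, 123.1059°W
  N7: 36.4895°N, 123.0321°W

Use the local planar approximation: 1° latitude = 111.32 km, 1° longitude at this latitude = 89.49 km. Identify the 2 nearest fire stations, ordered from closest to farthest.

N1, N5

Distances from 36.5099°N, 123.1302°W:
N1: 7.6331 km
N2: 13.3750 km
N3: 15.4238 km
N4: 11.0571 km
N5: 8.5493 km
N6: 9.7523 km
N7: 9.0679 km
Sorted: N1 (7.6331 km) < N5 (8.5493 km) < N7 (9.0679 km) < N6 (9.7523 km) < …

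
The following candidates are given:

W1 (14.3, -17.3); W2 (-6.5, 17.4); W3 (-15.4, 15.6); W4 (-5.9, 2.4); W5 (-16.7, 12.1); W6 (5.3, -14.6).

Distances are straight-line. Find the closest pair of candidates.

W3 and W5

Pairwise distances:
W1–W2: 40.5
W1–W3: 44.3
W1–W4: 28.2
W1–W5: 42.7
W1–W6: 9.4
W2–W3: 9.1
W2–W4: 15.0
W2–W5: 11.5
W2–W6: 34.1
W3–W4: 16.3
W3–W5: 3.7
W3–W6: 36.6
W4–W5: 14.5
W4–W6: 20.4
W5–W6: 34.6
Closest pair: W3–W5 at 3.7.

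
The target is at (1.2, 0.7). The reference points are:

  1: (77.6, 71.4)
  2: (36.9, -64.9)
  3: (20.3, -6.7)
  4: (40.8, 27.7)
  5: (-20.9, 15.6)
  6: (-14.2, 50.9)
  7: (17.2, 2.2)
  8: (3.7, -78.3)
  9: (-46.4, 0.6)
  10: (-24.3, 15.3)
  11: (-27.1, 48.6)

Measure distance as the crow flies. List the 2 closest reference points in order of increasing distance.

Distances from (1.2, 0.7):
1: √((76.4)² + (70.7)²) = √(5836.960 + 4998.490) = 104.1
2: √((35.7)² + (-65.6)²) = √(1274.490 + 4303.360) = 74.7
3: √((19.1)² + (-7.4)²) = √(364.810 + 54.760) = 20.5
4: √((39.6)² + (27.0)²) = √(1568.160 + 729.000) = 47.9
5: √((-22.1)² + (14.9)²) = √(488.410 + 222.010) = 26.7
6: √((-15.4)² + (50.2)²) = √(237.160 + 2520.040) = 52.5
7: √((16.0)² + (1.5)²) = √(256.000 + 2.250) = 16.1
8: √((2.5)² + (-79.0)²) = √(6.250 + 6241.000) = 79.0
9: √((-47.6)² + (-0.1)²) = √(2265.760 + 0.010) = 47.6
10: √((-25.5)² + (14.6)²) = √(650.250 + 213.160) = 29.4
11: √((-28.3)² + (47.9)²) = √(800.890 + 2294.410) = 55.6
Sorted: 7 (16.1) < 3 (20.5) < 5 (26.7) < 10 (29.4) < …

7, 3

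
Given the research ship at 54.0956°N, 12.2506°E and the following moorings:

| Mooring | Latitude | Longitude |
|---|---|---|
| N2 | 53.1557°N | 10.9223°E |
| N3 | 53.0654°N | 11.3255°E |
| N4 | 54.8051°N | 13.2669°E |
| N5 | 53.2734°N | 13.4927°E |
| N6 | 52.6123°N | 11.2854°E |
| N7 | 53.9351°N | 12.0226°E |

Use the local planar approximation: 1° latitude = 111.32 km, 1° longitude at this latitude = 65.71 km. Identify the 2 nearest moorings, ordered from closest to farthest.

N7, N4

Distances from 54.0956°N, 12.2506°E:
N2: 136.2557 km
N3: 129.7966 km
N4: 103.4301 km
N5: 122.6328 km
N6: 176.8826 km
N7: 23.3170 km
Sorted: N7 (23.3170 km) < N4 (103.4301 km) < N5 (122.6328 km) < N3 (129.7966 km) < …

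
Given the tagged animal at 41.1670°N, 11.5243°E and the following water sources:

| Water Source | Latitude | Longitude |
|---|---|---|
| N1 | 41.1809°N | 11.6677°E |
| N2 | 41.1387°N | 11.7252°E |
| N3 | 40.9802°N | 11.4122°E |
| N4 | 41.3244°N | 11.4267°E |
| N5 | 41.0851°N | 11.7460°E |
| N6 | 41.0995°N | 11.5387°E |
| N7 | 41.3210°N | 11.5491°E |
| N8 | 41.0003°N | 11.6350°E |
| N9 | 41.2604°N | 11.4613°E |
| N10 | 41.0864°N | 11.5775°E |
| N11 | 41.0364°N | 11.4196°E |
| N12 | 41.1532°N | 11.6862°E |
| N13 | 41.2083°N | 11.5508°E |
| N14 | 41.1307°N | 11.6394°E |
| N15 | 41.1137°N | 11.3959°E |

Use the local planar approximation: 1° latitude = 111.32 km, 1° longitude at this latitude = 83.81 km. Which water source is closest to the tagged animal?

N13

Distances from 41.1670°N, 11.5243°E:
N1: √((0.0139·111.32)² + (0.1434·83.81)²) = √(2.394286 + 144.440833) = 12.1176 km
N2: √((-0.0283·111.32)² + (0.2009·83.81)²) = √(9.924743 + 283.499015) = 17.1296 km
N3: √((-0.1868·111.32)² + (-0.1121·83.81)²) = √(432.414391 + 88.267923) = 22.8185 km
N4: √((0.1574·111.32)² + (-0.0976·83.81)²) = √(307.012354 + 66.910044) = 19.3371 km
N5: √((-0.0819·111.32)² + (0.2217·83.81)²) = √(83.121658 + 345.241558) = 20.6969 km
N6: √((-0.0675·111.32)² + (0.0144·83.81)²) = √(56.461699 + 1.456521) = 7.6104 km
N7: √((0.1540·111.32)² + (0.0248·83.81)²) = √(293.892049 + 4.320112) = 17.2688 km
N8: √((-0.1667·111.32)² + (0.1107·83.81)²) = √(344.363882 + 86.076961) = 20.7471 km
N9: √((0.0934·111.32)² + (-0.0630·83.81)²) = √(108.103598 + 27.878717) = 11.6611 km
N10: √((-0.0806·111.32)² + (0.0532·83.81)²) = √(80.503818 + 19.879934) = 10.0192 km
N11: √((-0.1306·111.32)² + (-0.1047·83.81)²) = √(211.364842 + 76.998993) = 16.9813 km
N12: √((-0.0138·111.32)² + (0.1619·83.81)²) = √(2.359960 + 184.113392) = 13.6555 km
N13: √((0.0413·111.32)² + (0.0265·83.81)²) = √(21.137153 + 4.932686) = 5.1059 km
N14: √((-0.0363·111.32)² + (0.1151·83.81)²) = √(16.329002 + 93.055560) = 10.4587 km
N15: √((-0.0533·111.32)² + (-0.1284·83.81)²) = √(35.204713 + 115.803512) = 12.2885 km
Minimum: N13 at 5.1059 km.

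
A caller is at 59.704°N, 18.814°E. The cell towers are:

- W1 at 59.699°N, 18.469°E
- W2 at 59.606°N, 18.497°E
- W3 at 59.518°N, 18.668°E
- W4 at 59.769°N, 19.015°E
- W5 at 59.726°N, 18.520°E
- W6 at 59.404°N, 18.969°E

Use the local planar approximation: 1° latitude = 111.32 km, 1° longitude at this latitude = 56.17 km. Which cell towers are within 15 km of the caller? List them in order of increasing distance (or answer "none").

W4

Distances from 59.704°N, 18.814°E:
W1: √((-0.005·111.32)² + (-0.345·56.17)²) = √(0.30980 + 375.53208) = 19.387 km
W2: √((-0.098·111.32)² + (-0.317·56.17)²) = √(119.01414 + 317.04972) = 20.882 km
W3: √((-0.186·111.32)² + (-0.146·56.17)²) = √(428.71856 + 67.25345) = 22.270 km
W4: √((0.065·111.32)² + (0.201·56.17)²) = √(52.35680 + 127.46794) = 13.410 km
W5: √((0.022·111.32)² + (-0.294·56.17)²) = √(5.99780 + 272.71154) = 16.695 km
W6: √((-0.300·111.32)² + (0.155·56.17)²) = √(1115.29282 + 75.80053) = 34.512 km
Threshold 15 km: W4 (13.410 km) is within range.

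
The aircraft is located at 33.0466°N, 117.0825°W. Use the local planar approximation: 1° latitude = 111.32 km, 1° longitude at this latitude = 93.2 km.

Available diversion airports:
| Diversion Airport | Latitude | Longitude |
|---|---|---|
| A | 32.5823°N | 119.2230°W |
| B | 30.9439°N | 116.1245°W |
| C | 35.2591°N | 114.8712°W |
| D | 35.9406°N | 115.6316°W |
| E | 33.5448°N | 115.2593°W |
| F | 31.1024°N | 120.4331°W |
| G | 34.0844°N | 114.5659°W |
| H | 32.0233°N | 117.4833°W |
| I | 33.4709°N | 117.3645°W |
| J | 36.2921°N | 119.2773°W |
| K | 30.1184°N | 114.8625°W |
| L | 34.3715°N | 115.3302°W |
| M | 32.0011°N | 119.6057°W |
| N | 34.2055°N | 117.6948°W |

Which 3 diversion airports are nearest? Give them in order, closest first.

I, H, N

Distances from 33.0466°N, 117.0825°W:
A: 206.0814 km
B: 250.5232 km
C: 321.1477 km
D: 349.3889 km
E: 178.7438 km
F: 379.9440 km
G: 261.4556 km
H: 119.8821 km
I: 54.0530 km
J: 415.1779 km
K: 386.0879 km
L: 220.0551 km
M: 262.3867 km
N: 141.0667 km
Sorted: I (54.0530 km) < H (119.8821 km) < N (141.0667 km) < E (178.7438 km) < A (206.0814 km) < …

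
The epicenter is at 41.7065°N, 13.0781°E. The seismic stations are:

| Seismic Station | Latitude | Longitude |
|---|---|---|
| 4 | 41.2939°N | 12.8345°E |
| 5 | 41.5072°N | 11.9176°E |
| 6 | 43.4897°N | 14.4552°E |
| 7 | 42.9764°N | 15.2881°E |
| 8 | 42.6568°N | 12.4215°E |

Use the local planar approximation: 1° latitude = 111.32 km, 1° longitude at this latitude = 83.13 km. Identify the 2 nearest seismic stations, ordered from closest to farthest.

Distances from 41.7065°N, 13.0781°E:
4: √((-0.4126·111.32)² + (-0.2436·83.13)²) = √(2109.622956 + 410.081454) = 50.1967 km
5: √((-0.1993·111.32)² + (-1.1605·83.13)²) = √(492.221968 + 9306.917209) = 98.9906 km
6: √((1.7832·111.32)² + (1.3771·83.13)²) = √(39404.562162 + 13105.286437) = 229.1503 km
7: √((1.2699·111.32)² + (2.2100·83.13)²) = √(19984.138997 + 33752.046319) = 231.8107 km
8: √((0.9503·111.32)² + (-0.6566·83.13)²) = √(11190.973152 + 2979.321137) = 119.0390 km
Sorted: 4 (50.1967 km) < 5 (98.9906 km) < 8 (119.0390 km) < 6 (229.1503 km) < …

4, 5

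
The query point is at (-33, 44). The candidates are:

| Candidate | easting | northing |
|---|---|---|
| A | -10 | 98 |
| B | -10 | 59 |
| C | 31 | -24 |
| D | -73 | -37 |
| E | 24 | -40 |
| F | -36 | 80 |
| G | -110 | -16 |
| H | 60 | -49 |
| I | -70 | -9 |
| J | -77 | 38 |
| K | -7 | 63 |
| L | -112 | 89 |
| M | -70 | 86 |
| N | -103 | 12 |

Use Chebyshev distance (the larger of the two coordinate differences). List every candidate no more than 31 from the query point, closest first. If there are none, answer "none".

B, K

Distances from (-33, 44):
A: 54
B: 23
C: 68
D: 81
E: 84
F: 36
G: 77
H: 93
I: 53
J: 44
K: 26
L: 79
M: 42
N: 70
Threshold 31: B (23), K (26) are within range.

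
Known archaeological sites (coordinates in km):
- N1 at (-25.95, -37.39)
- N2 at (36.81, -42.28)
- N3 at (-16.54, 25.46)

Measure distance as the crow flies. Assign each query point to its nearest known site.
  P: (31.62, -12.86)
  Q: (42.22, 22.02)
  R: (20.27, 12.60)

P at (31.62, -12.86):
  N1: √((-57.57)² + (-24.53)²) = √(3314.3049 + 601.7209) = 62.58 km
  N2: √((5.19)² + (-29.42)²) = √(26.9361 + 865.5364) = 29.87 km
  N3: √((-48.16)² + (38.32)²) = √(2319.3856 + 1468.4224) = 61.55 km
  → nearest: N2 (29.87 km)
Q at (42.22, 22.02):
  N1: √((-68.17)² + (-59.41)²) = √(4647.1489 + 3529.5481) = 90.43 km
  N2: √((-5.41)² + (-64.30)²) = √(29.2681 + 4134.4900) = 64.53 km
  N3: √((-58.76)² + (3.44)²) = √(3452.7376 + 11.8336) = 58.86 km
  → nearest: N3 (58.86 km)
R at (20.27, 12.60):
  N1: √((-46.22)² + (-49.99)²) = √(2136.2884 + 2499.0001) = 68.08 km
  N2: √((16.54)² + (-54.88)²) = √(273.5716 + 3011.8144) = 57.32 km
  N3: √((-36.81)² + (12.86)²) = √(1354.9761 + 165.3796) = 38.99 km
  → nearest: N3 (38.99 km)

P→N2; Q→N3; R→N3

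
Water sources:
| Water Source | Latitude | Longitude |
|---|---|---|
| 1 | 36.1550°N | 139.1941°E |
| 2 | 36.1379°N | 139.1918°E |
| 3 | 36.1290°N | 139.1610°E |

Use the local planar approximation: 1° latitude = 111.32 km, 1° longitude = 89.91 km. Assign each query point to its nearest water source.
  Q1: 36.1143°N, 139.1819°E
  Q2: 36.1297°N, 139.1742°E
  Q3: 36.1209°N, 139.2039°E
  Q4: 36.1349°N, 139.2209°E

Q1→3; Q2→3; Q3→2; Q4→2

Q1 at 36.1143°N, 139.1819°E:
  1: 4.6616 km
  2: 2.7738 km
  3: 2.4918 km
  → nearest: 3 (2.4918 km)
Q2 at 36.1297°N, 139.1742°E:
  1: 3.3367 km
  2: 1.8268 km
  3: 1.1894 km
  → nearest: 3 (1.1894 km)
Q3 at 36.1209°N, 139.2039°E:
  1: 3.8969 km
  2: 2.1829 km
  3: 3.9611 km
  → nearest: 2 (2.1829 km)
Q4 at 36.1349°N, 139.2209°E:
  1: 3.2883 km
  2: 2.6376 km
  3: 5.4255 km
  → nearest: 2 (2.6376 km)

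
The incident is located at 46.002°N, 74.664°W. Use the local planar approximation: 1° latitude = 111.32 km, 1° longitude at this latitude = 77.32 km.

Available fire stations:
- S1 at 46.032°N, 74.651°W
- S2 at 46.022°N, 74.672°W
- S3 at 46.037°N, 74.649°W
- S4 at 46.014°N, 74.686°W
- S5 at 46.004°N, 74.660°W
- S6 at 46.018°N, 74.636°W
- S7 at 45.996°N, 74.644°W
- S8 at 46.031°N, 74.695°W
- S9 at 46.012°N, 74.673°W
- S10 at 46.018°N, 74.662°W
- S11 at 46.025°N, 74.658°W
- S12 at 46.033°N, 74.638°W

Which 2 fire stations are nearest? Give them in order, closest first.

Distances from 46.002°N, 74.664°W:
S1: √((0.030·111.32)² + (0.013·77.32)²) = √(11.15293 + 1.01035) = 3.488 km
S2: √((0.020·111.32)² + (-0.008·77.32)²) = √(4.95686 + 0.38262) = 2.311 km
S3: √((0.035·111.32)² + (0.015·77.32)²) = √(15.18037 + 1.34514) = 4.065 km
S4: √((0.012·111.32)² + (-0.022·77.32)²) = √(1.78447 + 2.89354) = 2.163 km
S5: √((0.002·111.32)² + (0.004·77.32)²) = √(0.04957 + 0.09565) = 0.381 km
S6: √((0.016·111.32)² + (0.028·77.32)²) = √(3.17239 + 4.68705) = 2.803 km
S7: √((-0.006·111.32)² + (0.020·77.32)²) = √(0.44612 + 2.39135) = 1.684 km
S8: √((0.029·111.32)² + (-0.031·77.32)²) = √(10.42179 + 5.74523) = 4.021 km
S9: √((0.010·111.32)² + (-0.009·77.32)²) = √(1.23921 + 0.48425) = 1.313 km
S10: √((0.016·111.32)² + (0.002·77.32)²) = √(3.17239 + 0.02391) = 1.788 km
S11: √((0.023·111.32)² + (0.006·77.32)²) = √(6.55544 + 0.21522) = 2.602 km
S12: √((0.031·111.32)² + (0.026·77.32)²) = √(11.90885 + 4.04139) = 3.994 km
Sorted: S5 (0.381 km) < S9 (1.313 km) < S7 (1.684 km) < S10 (1.788 km) < …

S5, S9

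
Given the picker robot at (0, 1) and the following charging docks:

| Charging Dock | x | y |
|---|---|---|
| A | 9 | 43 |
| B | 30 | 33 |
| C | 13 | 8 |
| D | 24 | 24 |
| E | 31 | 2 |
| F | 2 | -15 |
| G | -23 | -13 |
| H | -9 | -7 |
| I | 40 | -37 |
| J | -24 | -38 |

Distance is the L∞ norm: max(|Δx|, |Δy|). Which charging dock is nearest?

Distances from (0, 1):
A: 42
B: 32
C: 13
D: 24
E: 31
F: 16
G: 23
H: 9
I: 40
J: 39
Minimum: H at 9.

H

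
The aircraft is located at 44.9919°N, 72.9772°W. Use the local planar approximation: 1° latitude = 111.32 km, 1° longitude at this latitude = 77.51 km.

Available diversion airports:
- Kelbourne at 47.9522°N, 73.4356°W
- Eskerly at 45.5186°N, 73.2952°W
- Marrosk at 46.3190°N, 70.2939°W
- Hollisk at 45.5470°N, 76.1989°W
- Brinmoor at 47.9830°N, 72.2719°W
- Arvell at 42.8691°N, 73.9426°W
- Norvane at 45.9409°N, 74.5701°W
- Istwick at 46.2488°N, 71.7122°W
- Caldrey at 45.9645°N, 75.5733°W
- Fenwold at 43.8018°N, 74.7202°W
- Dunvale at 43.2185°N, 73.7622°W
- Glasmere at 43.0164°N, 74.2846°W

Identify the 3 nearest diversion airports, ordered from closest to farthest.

Eskerly, Norvane, Istwick

Distances from 44.9919°N, 72.9772°W:
Kelbourne: √((2.9603·111.32)² + (-0.4584·77.51)²) = √(108597.004412 + 1262.422399) = 331.4505 km
Eskerly: √((0.5267·111.32)² + (-0.3180·77.51)²) = √(3437.740036 + 607.532777) = 63.6025 km
Marrosk: √((1.3271·111.32)² + (2.6833·77.51)²) = √(21824.971923 + 43256.754831) = 255.1112 km
Hollisk: √((0.5551·111.32)² + (-3.2217·77.51)²) = √(3818.465314 + 62357.065315) = 257.2461 km
Brinmoor: √((2.9911·111.32)² + (0.7053·77.51)²) = √(110868.522777 + 2988.568685) = 337.4272 km
Arvell: √((-2.1228·111.32)² + (-0.9654·77.51)²) = √(55842.461472 + 5599.252631) = 247.8744 km
Norvane: √((0.9490·111.32)² + (-1.5929·77.51)²) = √(11160.375838 + 15243.773891) = 162.4935 km
Istwick: √((1.2569·111.32)² + (1.2650·77.51)²) = √(19577.076946 + 9613.831915) = 170.8535 km
Caldrey: √((0.9726·111.32)² + (-2.5961·77.51)²) = √(11722.356521 + 40490.981869) = 228.5024 km
Fenwold: √((-1.1901·111.32)² + (-1.7430·77.51)²) = √(17551.462306 + 18251.991086) = 189.2180 km
Dunvale: √((-1.7734·111.32)² + (-0.7850·77.51)²) = √(38972.638004 + 3702.156617) = 206.5788 km
Glasmere: √((-1.9755·111.32)² + (-1.3074·77.51)²) = √(48361.578028 + 10269.101230) = 242.1377 km
Sorted: Eskerly (63.6025 km) < Norvane (162.4935 km) < Istwick (170.8535 km) < Fenwold (189.2180 km) < Dunvale (206.5788 km) < …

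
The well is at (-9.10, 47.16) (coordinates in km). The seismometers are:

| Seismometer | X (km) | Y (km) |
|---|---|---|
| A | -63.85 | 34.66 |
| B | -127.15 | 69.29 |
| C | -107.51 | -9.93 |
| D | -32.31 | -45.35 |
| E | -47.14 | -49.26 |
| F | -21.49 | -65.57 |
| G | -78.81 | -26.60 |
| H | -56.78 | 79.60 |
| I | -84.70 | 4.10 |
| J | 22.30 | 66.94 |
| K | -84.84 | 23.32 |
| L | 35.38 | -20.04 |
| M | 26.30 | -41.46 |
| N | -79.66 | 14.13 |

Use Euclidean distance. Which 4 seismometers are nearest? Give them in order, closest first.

J, A, H, N

Distances from (-9.10, 47.16):
A: √((-54.75)² + (-12.50)²) = √(2997.5625 + 156.2500) = 56.16 km
B: √((-118.05)² + (22.13)²) = √(13935.8025 + 489.7369) = 120.11 km
C: √((-98.41)² + (-57.09)²) = √(9684.5281 + 3259.2681) = 113.77 km
D: √((-23.21)² + (-92.51)²) = √(538.7041 + 8558.1001) = 95.38 km
E: √((-38.04)² + (-96.42)²) = √(1447.0416 + 9296.8164) = 103.65 km
F: √((-12.39)² + (-112.73)²) = √(153.5121 + 12708.0529) = 113.41 km
G: √((-69.71)² + (-73.76)²) = √(4859.4841 + 5440.5376) = 101.49 km
H: √((-47.68)² + (32.44)²) = √(2273.3824 + 1052.3536) = 57.67 km
I: √((-75.60)² + (-43.06)²) = √(5715.3600 + 1854.1636) = 87.00 km
J: √((31.40)² + (19.78)²) = √(985.9600 + 391.2484) = 37.11 km
K: √((-75.74)² + (-23.84)²) = √(5736.5476 + 568.3456) = 79.40 km
L: √((44.48)² + (-67.20)²) = √(1978.4704 + 4515.8400) = 80.59 km
M: √((35.40)² + (-88.62)²) = √(1253.1600 + 7853.5044) = 95.43 km
N: √((-70.56)² + (-33.03)²) = √(4978.7136 + 1090.9809) = 77.91 km
Sorted: J (37.11 km) < A (56.16 km) < H (57.67 km) < N (77.91 km) < K (79.40 km) < L (80.59 km) < …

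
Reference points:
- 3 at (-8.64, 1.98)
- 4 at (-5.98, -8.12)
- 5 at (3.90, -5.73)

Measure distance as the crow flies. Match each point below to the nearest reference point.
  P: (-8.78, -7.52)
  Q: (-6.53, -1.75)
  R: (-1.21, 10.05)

P→4; Q→3; R→3

P at (-8.78, -7.52):
  3: √((0.14)² + (9.50)²) = √(0.0196 + 90.2500) = 9.50
  4: √((2.80)² + (-0.60)²) = √(7.8400 + 0.3600) = 2.86
  5: √((12.68)² + (1.79)²) = √(160.7824 + 3.2041) = 12.81
  → nearest: 4 (2.86)
Q at (-6.53, -1.75):
  3: √((-2.11)² + (3.73)²) = √(4.4521 + 13.9129) = 4.29
  4: √((0.55)² + (-6.37)²) = √(0.3025 + 40.5769) = 6.39
  5: √((10.43)² + (-3.98)²) = √(108.7849 + 15.8404) = 11.16
  → nearest: 3 (4.29)
R at (-1.21, 10.05):
  3: √((-7.43)² + (-8.07)²) = √(55.2049 + 65.1249) = 10.97
  4: √((-4.77)² + (-18.17)²) = √(22.7529 + 330.1489) = 18.79
  5: √((5.11)² + (-15.78)²) = √(26.1121 + 249.0084) = 16.59
  → nearest: 3 (10.97)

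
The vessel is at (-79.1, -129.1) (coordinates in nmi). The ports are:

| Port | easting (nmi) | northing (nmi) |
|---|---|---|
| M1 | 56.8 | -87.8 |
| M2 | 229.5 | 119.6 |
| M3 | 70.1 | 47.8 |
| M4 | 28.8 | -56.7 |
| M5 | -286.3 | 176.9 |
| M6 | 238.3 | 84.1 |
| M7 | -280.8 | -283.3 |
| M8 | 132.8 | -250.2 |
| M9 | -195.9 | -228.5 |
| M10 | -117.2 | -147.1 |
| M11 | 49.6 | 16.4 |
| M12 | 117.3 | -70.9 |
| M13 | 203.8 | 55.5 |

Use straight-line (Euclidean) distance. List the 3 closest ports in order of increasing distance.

Distances from (-79.1, -129.1):
M1: √((135.9)² + (41.3)²) = √(18468.810 + 1705.690) = 142.0 nmi
M2: √((308.6)² + (248.7)²) = √(95233.960 + 61851.690) = 396.3 nmi
M3: √((149.2)² + (176.9)²) = √(22260.640 + 31293.610) = 231.4 nmi
M4: √((107.9)² + (72.4)²) = √(11642.410 + 5241.760) = 129.9 nmi
M5: √((-207.2)² + (306.0)²) = √(42931.840 + 93636.000) = 369.6 nmi
M6: √((317.4)² + (213.2)²) = √(100742.760 + 45454.240) = 382.4 nmi
M7: √((-201.7)² + (-154.2)²) = √(40682.890 + 23777.640) = 253.9 nmi
M8: √((211.9)² + (-121.1)²) = √(44901.610 + 14665.210) = 244.1 nmi
M9: √((-116.8)² + (-99.4)²) = √(13642.240 + 9880.360) = 153.4 nmi
M10: √((-38.1)² + (-18.0)²) = √(1451.610 + 324.000) = 42.1 nmi
M11: √((128.7)² + (145.5)²) = √(16563.690 + 21170.250) = 194.3 nmi
M12: √((196.4)² + (58.2)²) = √(38572.960 + 3387.240) = 204.8 nmi
M13: √((282.9)² + (184.6)²) = √(80032.410 + 34077.160) = 337.8 nmi
Sorted: M10 (42.1 nmi) < M4 (129.9 nmi) < M1 (142.0 nmi) < M9 (153.4 nmi) < M11 (194.3 nmi) < …

M10, M4, M1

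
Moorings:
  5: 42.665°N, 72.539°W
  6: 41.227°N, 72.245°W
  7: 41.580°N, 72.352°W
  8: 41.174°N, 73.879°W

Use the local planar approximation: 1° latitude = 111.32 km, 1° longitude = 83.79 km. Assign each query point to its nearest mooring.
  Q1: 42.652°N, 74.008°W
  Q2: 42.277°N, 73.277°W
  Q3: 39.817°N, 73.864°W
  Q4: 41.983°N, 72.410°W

Q1→5; Q2→5; Q3→8; Q4→7

Q1 at 42.652°N, 74.008°W:
  5: √((0.013·111.32)² + (1.469·83.79)²) = √(2.09427 + 15150.53512) = 123.096 km
  6: √((-1.425·111.32)² + (1.763·83.79)²) = √(25163.79416 + 21821.72133) = 216.761 km
  7: √((-1.072·111.32)² + (1.656·83.79)²) = √(14240.85177 + 19253.29414) = 183.014 km
  8: √((-1.478·111.32)² + (0.129·83.79)²) = √(27070.43680 + 116.83254) = 164.886 km
  → nearest: 5 (123.096 km)
Q2 at 42.277°N, 73.277°W:
  5: √((0.388·111.32)² + (0.738·83.79)²) = √(1865.56269 + 3823.81704) = 75.428 km
  6: √((-1.050·111.32)² + (1.032·83.79)²) = √(13662.33700 + 7477.28226) = 145.395 km
  7: √((-0.697·111.32)² + (0.925·83.79)²) = √(6020.21431 + 6007.14128) = 109.669 km
  8: √((-1.103·111.32)² + (-0.602·83.79)²) = √(15076.39197 + 2544.35299) = 132.743 km
  → nearest: 5 (75.428 km)
Q3 at 39.817°N, 73.864°W:
  5: √((2.848·111.32)² + (1.325·83.79)²) = √(100513.95579 + 12325.82897) = 335.916 km
  6: √((1.410·111.32)² + (1.619·83.79)²) = √(24636.81831 + 18402.55305) = 207.459 km
  7: √((1.763·111.32)² + (1.512·83.79)²) = √(38516.87285 + 16050.47772) = 233.597 km
  8: √((1.357·111.32)² + (-0.015·83.79)²) = √(22819.49823 + 1.57967) = 151.066 km
  → nearest: 8 (151.066 km)
Q4 at 41.983°N, 72.410°W:
  5: √((0.682·111.32)² + (-0.129·83.79)²) = √(5763.88284 + 116.83254) = 76.686 km
  6: √((-0.756·111.32)² + (0.165·83.79)²) = √(7082.55550 + 191.14030) = 85.286 km
  7: √((-0.403·111.32)² + (0.058·83.79)²) = √(2012.59546 + 23.61785) = 45.124 km
  8: √((-0.809·111.32)² + (-1.469·83.79)²) = √(8110.42175 + 15150.53512) = 152.515 km
  → nearest: 7 (45.124 km)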